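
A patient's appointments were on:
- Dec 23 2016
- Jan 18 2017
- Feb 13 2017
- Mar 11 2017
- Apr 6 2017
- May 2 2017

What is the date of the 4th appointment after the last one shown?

Aug 14 2017

Every event comes 26 days after the last (26, 26, 26, 26, 26).
May 2 2017 + 26 days = May 28 2017.
May 28 2017 + 26 days = Jun 23 2017.
Jun 23 2017 + 26 days = Jul 19 2017.
Jul 19 2017 + 26 days = Aug 14 2017.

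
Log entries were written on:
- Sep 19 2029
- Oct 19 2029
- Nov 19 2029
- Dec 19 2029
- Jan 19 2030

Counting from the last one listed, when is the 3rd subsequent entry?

Gaps: 30, 31, 30, 31 days — not constant. Every event is on the 19th of the month.
Pattern: the 19th of each month.
February 2030: Feb 19 2030.
Next: March 2030 → Mar 19 2030.
Next: April 2030 → Apr 19 2030.

Apr 19 2030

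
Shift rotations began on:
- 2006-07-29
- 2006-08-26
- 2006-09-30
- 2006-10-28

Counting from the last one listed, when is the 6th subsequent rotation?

2007-04-28

All Saturdays; the gaps (28, 35, 28) vary with month length.
This is the last Saturday of each month.
Last Saturday of November 2006: 2006-11-25.
December 2006 ends with Saturday 2006-12-30.
Last Saturday of January 2007: 2007-01-27.
Last Saturday of February 2007: 2007-02-24.
Last Saturday of March 2007: 2007-03-31.
April 2007 ends with Saturday 2007-04-28.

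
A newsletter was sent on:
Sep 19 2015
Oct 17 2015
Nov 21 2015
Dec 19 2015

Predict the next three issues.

All dates are Saturdays, 28, 35, 28 days apart.
Specifically, the 3rd Saturday of each month.
3rd Saturday of January 2016: Jan 16 2016.
3rd Saturday of February 2016: Feb 20 2016.
March 2016 — 3rd Saturday is Mar 19 2016.

Jan 16 2016, Feb 20 2016, Mar 19 2016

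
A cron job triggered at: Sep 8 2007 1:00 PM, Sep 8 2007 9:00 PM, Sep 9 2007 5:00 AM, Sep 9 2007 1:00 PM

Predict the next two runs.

Sep 9 2007 9:00 PM, Sep 10 2007 5:00 AM

The interval is a steady 8 hours (8, 8, 8).
Sep 9 2007 1:00 PM + 8 h = Sep 9 2007 9:00 PM.
Sep 9 2007 9:00 PM + 8 h = Sep 10 2007 5:00 AM.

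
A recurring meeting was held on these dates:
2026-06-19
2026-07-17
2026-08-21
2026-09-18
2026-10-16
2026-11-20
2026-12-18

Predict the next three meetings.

Gaps: 28, 35, 28, 28, 35, 28 days — a mix of 28 and 35. Every date is a Friday.
Each is the 3rd Friday of its month.
3rd Friday of January 2027: 2027-01-15.
3rd Friday of February 2027: 2027-02-19.
March 2027 — 3rd Friday is 2027-03-19.

2027-01-15, 2027-02-19, 2027-03-19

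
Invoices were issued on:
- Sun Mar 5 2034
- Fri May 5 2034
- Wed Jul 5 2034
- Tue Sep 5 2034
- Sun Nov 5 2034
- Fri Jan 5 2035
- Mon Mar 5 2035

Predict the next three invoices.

Each date is the 5th; the gaps (61, 61, 62, 61, 61, 59) track the month lengths.
The rule is the 5th of every 2 months.
Next: May 2035 → Sat May 5 2035.
July 2035: Thu Jul 5 2035.
September 2035: Wed Sep 5 2035.

Sat May 5 2035, Thu Jul 5 2035, Wed Sep 5 2035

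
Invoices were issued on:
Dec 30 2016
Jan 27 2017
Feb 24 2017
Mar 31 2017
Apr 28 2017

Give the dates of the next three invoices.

May 26 2017, Jun 30 2017, Jul 28 2017

Every date is a Friday; gaps 28, 28, 35, 28 days.
Each is the last Friday of its month (at least one falls on the 29th or later, ruling out '4th Friday').
Last Friday of May 2017: May 26 2017.
June 2017 ends with Friday Jun 30 2017.
Last Friday of July 2017: Jul 28 2017.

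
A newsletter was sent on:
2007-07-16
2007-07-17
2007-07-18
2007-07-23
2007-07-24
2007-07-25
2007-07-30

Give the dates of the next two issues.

Every event lands on a Monday or Tuesday or Wednesday (gaps cycle 1, 1, 5, 1, 1, 5).
So the schedule is: every Monday, Tuesday and Wednesday.
The following Tuesday is 2007-07-31.
The following Wednesday is 2007-08-01.

2007-07-31, 2007-08-01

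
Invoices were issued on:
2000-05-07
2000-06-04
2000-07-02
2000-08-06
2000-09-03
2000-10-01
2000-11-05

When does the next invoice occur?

All dates are Sundays, 28, 28, 35, 28, 28, 35 days apart.
Specifically, the 1st Sunday of each month.
December 2000 — 1st Sunday is 2000-12-03.

2000-12-03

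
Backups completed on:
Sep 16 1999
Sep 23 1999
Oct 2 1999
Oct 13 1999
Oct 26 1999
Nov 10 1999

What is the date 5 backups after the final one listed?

Intervals are 7, 9, 11, 13, 15 days — an arithmetic progression with common difference 2.
Next gap: 17 days. Nov 10 1999 + 17 days = Nov 27 1999.
Next gap: 19 days. Nov 27 1999 + 19 days = Dec 16 1999.
Next gap: 21 days. Dec 16 1999 + 21 days = Jan 6 2000.
Next gap: 23 days. Jan 6 2000 + 23 days = Jan 29 2000.
Next gap: 25 days. Jan 29 2000 + 25 days = Feb 23 2000.

Feb 23 2000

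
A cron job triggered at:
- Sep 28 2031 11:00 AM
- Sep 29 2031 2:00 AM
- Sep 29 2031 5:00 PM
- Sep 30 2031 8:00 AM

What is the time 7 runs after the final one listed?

Spacing: 15, 15, 15 h — constant 15 h.
Sep 30 2031 8:00 AM + 15 h = Sep 30 2031 11:00 PM.
Sep 30 2031 11:00 PM + 15 h = Oct 1 2031 2:00 PM.
Oct 1 2031 2:00 PM + 15 h = Oct 2 2031 5:00 AM.
Oct 2 2031 5:00 AM + 15 h = Oct 2 2031 8:00 PM.
Oct 2 2031 8:00 PM + 15 h = Oct 3 2031 11:00 AM.
Oct 3 2031 11:00 AM + 15 h = Oct 4 2031 2:00 AM.
Oct 4 2031 2:00 AM + 15 h = Oct 4 2031 5:00 PM.

Oct 4 2031 5:00 PM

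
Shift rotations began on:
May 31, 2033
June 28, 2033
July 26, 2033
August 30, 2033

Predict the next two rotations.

These are Tuesdays with 28, 28, 35-day gaps.
Each is the final Tuesday of its month — May 31, 2033 is past the 28th, so '4th Tuesday' doesn't fit.
September 2033 ends with Tuesday September 27, 2033.
October 2033 ends with Tuesday October 25, 2033.

September 27, 2033; October 25, 2033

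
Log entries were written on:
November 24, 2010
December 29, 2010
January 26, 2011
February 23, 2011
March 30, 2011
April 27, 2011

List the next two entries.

All Wednesdays; the gaps (35, 28, 28, 35, 28) vary with month length.
This is the last Wednesday of each month.
Last Wednesday of May 2011: May 25, 2011.
June 2011 ends with Wednesday June 29, 2011.

May 25, 2011; June 29, 2011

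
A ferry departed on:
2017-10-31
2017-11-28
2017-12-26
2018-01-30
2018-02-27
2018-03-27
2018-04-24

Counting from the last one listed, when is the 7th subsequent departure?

2018-11-27

Every date is a Tuesday; gaps 28, 28, 35, 28, 28, 28 days.
Each is the last Tuesday of its month (at least one falls on the 29th or later, ruling out '4th Tuesday').
May 2018 ends with Tuesday 2018-05-29.
June 2018 ends with Tuesday 2018-06-26.
Last Tuesday of July 2018: 2018-07-31.
Last Tuesday of August 2018: 2018-08-28.
September 2018 ends with Tuesday 2018-09-25.
October 2018 ends with Tuesday 2018-10-30.
Last Tuesday of November 2018: 2018-11-27.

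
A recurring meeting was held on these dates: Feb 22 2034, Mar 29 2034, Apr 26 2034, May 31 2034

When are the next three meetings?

Jun 28 2034, Jul 26 2034, Aug 30 2034

Every date is a Wednesday; gaps 35, 28, 35 days.
Each is the last Wednesday of its month (at least one falls on the 29th or later, ruling out '4th Wednesday').
June 2034 ends with Wednesday Jun 28 2034.
July 2034 ends with Wednesday Jul 26 2034.
Last Wednesday of August 2034: Aug 30 2034.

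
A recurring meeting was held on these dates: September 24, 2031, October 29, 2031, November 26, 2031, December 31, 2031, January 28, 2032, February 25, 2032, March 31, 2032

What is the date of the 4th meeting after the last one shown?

July 28, 2032

Every date is a Wednesday; gaps 35, 28, 35, 28, 28, 35 days.
Each is the last Wednesday of its month (at least one falls on the 29th or later, ruling out '4th Wednesday').
April 2032 ends with Wednesday April 28, 2032.
Last Wednesday of May 2032: May 26, 2032.
Last Wednesday of June 2032: June 30, 2032.
July 2032 ends with Wednesday July 28, 2032.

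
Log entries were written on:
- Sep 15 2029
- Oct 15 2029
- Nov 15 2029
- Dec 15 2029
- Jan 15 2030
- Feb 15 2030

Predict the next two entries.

Mar 15 2030, Apr 15 2030

Each date is the 15th; the gaps (30, 31, 30, 31, 31) track the month lengths.
The rule is the 15th of each month.
Next: March 2030 → Mar 15 2030.
Next: April 2030 → Apr 15 2030.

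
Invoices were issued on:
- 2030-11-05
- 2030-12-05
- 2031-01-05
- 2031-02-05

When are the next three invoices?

Gaps: 30, 31, 31 days — not constant. Every event is on the 5th of the month.
Pattern: the 5th of each month.
March 2031: 2031-03-05.
Next: April 2031 → 2031-04-05.
Next: May 2031 → 2031-05-05.

2031-03-05, 2031-04-05, 2031-05-05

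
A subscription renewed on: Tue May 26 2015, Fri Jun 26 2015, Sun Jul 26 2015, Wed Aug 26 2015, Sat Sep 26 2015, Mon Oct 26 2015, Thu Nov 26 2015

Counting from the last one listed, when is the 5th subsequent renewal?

Tue Apr 26 2016

The day-of-month is always 26 (31, 30, 31, 31, 30, 31 days between events).
So this recurs on the 26th of each month.
December 2015: Sat Dec 26 2015.
Next: January 2016 → Tue Jan 26 2016.
Next: February 2016 → Fri Feb 26 2016.
Next: March 2016 → Sat Mar 26 2016.
Next: April 2016 → Tue Apr 26 2016.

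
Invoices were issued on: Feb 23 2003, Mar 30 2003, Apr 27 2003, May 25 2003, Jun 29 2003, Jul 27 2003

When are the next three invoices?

Aug 31 2003, Sep 28 2003, Oct 26 2003

These are Sundays with 35, 28, 28, 35, 28-day gaps.
Each is the final Sunday of its month — Mar 30 2003 is past the 28th, so '4th Sunday' doesn't fit.
August 2003 ends with Sunday Aug 31 2003.
September 2003 ends with Sunday Sep 28 2003.
Last Sunday of October 2003: Oct 26 2003.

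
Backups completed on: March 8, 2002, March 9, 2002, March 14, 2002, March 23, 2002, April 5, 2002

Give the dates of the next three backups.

April 22, 2002; May 13, 2002; June 7, 2002

Gaps: 1, 5, 9, 13 days — each gap is 4 larger than the previous one.
Next gap: 17 days. April 5, 2002 + 17 days = April 22, 2002.
Next gap: 21 days. April 22, 2002 + 21 days = May 13, 2002.
Next gap: 25 days. May 13, 2002 + 25 days = June 7, 2002.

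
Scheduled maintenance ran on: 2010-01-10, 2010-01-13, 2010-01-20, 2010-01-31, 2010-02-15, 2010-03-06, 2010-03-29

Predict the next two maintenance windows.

2010-04-25, 2010-05-26

Intervals are 3, 7, 11, 15, 19, 23 days — an arithmetic progression with common difference 4.
Next gap: 27 days. 2010-03-29 + 27 days = 2010-04-25.
Next gap: 31 days. 2010-04-25 + 31 days = 2010-05-26.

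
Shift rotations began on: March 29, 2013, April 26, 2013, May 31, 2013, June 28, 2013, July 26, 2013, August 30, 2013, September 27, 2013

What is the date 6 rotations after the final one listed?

March 28, 2014

All Fridays; the gaps (28, 35, 28, 28, 35, 28) vary with month length.
This is the last Friday of each month.
October 2013 ends with Friday October 25, 2013.
Last Friday of November 2013: November 29, 2013.
Last Friday of December 2013: December 27, 2013.
January 2014 ends with Friday January 31, 2014.
February 2014 ends with Friday February 28, 2014.
Last Friday of March 2014: March 28, 2014.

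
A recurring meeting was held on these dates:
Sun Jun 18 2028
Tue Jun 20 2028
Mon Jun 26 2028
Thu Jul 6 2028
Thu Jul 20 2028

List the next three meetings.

Mon Aug 7 2028, Tue Aug 29 2028, Sun Sep 24 2028

Gaps: 2, 6, 10, 14 days — each gap is 4 larger than the previous one.
Next gap: 18 days. Thu Jul 20 2028 + 18 days = Mon Aug 7 2028.
Next gap: 22 days. Mon Aug 7 2028 + 22 days = Tue Aug 29 2028.
Next gap: 26 days. Tue Aug 29 2028 + 26 days = Sun Sep 24 2028.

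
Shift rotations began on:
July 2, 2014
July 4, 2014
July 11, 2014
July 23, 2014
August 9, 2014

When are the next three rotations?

Gaps: 2, 7, 12, 17 days — each gap is 5 larger than the previous one.
Next gap: 22 days. August 9, 2014 + 22 days = August 31, 2014.
Next gap: 27 days. August 31, 2014 + 27 days = September 27, 2014.
Next gap: 32 days. September 27, 2014 + 32 days = October 29, 2014.

August 31, 2014; September 27, 2014; October 29, 2014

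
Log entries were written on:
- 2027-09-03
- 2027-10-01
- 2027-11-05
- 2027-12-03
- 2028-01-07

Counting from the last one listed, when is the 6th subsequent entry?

2028-07-07

Gaps: 28, 35, 28, 35 days — a mix of 28 and 35. Every date is a Friday.
Each is the 1st Friday of its month.
1st Friday of February 2028: 2028-02-04.
1st Friday of March 2028: 2028-03-03.
1st Friday of April 2028: 2028-04-07.
1st Friday of May 2028: 2028-05-05.
1st Friday of June 2028: 2028-06-02.
1st Friday of July 2028: 2028-07-07.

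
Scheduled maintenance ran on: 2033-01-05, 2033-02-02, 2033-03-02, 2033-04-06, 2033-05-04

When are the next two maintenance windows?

2033-06-01, 2033-07-06

These are Wednesdays at 28- or 35-day spacing (28, 28, 35, 28).
The pattern: 1st Wednesday of the month.
June 2033 — 1st Wednesday is 2033-06-01.
1st Wednesday of July 2033: 2033-07-06.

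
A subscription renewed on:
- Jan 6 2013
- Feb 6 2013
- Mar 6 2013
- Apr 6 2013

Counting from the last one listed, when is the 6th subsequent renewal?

The day-of-month is always 6 (31, 28, 31 days between events).
So this recurs on the 6th of each month.
Next: May 2013 → May 6 2013.
June 2013: Jun 6 2013.
Next: July 2013 → Jul 6 2013.
August 2013: Aug 6 2013.
September 2013: Sep 6 2013.
Next: October 2013 → Oct 6 2013.

Oct 6 2013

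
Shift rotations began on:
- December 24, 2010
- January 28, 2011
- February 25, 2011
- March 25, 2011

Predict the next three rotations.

These are Fridays at 28- or 35-day spacing (35, 28, 28).
The pattern: 4th Friday of the month.
4th Friday of April 2011: April 22, 2011.
4th Friday of May 2011: May 27, 2011.
June 2011 — 4th Friday is June 24, 2011.

April 22, 2011; May 27, 2011; June 24, 2011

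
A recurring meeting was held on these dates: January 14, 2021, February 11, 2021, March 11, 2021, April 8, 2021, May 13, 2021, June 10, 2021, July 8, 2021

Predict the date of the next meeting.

August 12, 2021

These are Thursdays at 28- or 35-day spacing (28, 28, 28, 35, 28, 28).
The pattern: 2nd Thursday of the month.
August 2021 — 2nd Thursday is August 12, 2021.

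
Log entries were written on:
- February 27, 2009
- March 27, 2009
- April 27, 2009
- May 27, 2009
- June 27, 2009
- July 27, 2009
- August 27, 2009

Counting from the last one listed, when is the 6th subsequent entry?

February 27, 2010

The day-of-month is always 27 (28, 31, 30, 31, 30, 31 days between events).
So this recurs on the 27th of each month.
September 2009: September 27, 2009.
Next: October 2009 → October 27, 2009.
Next: November 2009 → November 27, 2009.
December 2009: December 27, 2009.
January 2010: January 27, 2010.
February 2010: February 27, 2010.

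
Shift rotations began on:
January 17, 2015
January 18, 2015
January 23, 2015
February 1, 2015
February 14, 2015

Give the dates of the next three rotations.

March 3, 2015; March 24, 2015; April 18, 2015

Intervals are 1, 5, 9, 13 days — an arithmetic progression with common difference 4.
Next gap: 17 days. February 14, 2015 + 17 days = March 3, 2015.
Next gap: 21 days. March 3, 2015 + 21 days = March 24, 2015.
Next gap: 25 days. March 24, 2015 + 25 days = April 18, 2015.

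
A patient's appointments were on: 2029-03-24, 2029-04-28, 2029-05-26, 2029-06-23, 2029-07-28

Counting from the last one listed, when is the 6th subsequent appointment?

Gaps: 35, 28, 28, 35 days — a mix of 28 and 35. Every date is a Saturday.
Each is the 4th Saturday of its month.
4th Saturday of August 2029: 2029-08-25.
4th Saturday of September 2029: 2029-09-22.
4th Saturday of October 2029: 2029-10-27.
4th Saturday of November 2029: 2029-11-24.
December 2029 — 4th Saturday is 2029-12-22.
4th Saturday of January 2030: 2030-01-26.

2030-01-26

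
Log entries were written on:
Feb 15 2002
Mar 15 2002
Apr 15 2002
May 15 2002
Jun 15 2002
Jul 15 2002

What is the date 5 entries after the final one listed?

The day-of-month is always 15 (28, 31, 30, 31, 30 days between events).
So this recurs on the 15th of each month.
August 2002: Aug 15 2002.
Next: September 2002 → Sep 15 2002.
October 2002: Oct 15 2002.
November 2002: Nov 15 2002.
December 2002: Dec 15 2002.

Dec 15 2002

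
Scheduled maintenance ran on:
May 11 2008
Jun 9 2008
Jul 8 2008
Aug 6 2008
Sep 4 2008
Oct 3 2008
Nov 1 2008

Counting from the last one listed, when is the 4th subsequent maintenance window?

Feb 25 2009

The spacing is 29, 29, 29, 29, 29, 29 days — always 29 days.
Nov 1 2008 + 29 days = Nov 30 2008.
Nov 30 2008 + 29 days = Dec 29 2008.
Dec 29 2008 + 29 days = Jan 27 2009.
Jan 27 2009 + 29 days = Feb 25 2009.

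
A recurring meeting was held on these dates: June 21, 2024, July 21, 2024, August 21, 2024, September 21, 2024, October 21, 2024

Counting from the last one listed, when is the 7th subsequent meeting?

May 21, 2025

Gaps: 30, 31, 31, 30 days — not constant. Every event is on the 21st of the month.
Pattern: the 21st of each month.
Next: November 2024 → November 21, 2024.
December 2024: December 21, 2024.
Next: January 2025 → January 21, 2025.
Next: February 2025 → February 21, 2025.
Next: March 2025 → March 21, 2025.
April 2025: April 21, 2025.
Next: May 2025 → May 21, 2025.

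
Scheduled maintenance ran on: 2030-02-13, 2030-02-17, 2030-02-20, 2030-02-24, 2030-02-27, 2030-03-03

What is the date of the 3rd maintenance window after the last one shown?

2030-03-13

The gap pattern 4, 3, 4, 3, 4 repeats every 2 events.
These are the Wednesdays and Sundays of each week.
Next Wednesday: 2030-03-06.
Next Sunday: 2030-03-10.
The following Wednesday is 2030-03-13.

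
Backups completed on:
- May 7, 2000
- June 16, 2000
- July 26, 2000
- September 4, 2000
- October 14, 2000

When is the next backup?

The spacing is 40, 40, 40, 40 days — always 40 days.
October 14, 2000 + 40 days = November 23, 2000.

November 23, 2000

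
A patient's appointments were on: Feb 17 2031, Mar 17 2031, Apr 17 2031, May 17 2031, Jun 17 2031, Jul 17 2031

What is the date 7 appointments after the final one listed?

Gaps: 28, 31, 30, 31, 30 days — not constant. Every event is on the 17th of the month.
Pattern: the 17th of each month.
August 2031: Aug 17 2031.
September 2031: Sep 17 2031.
Next: October 2031 → Oct 17 2031.
Next: November 2031 → Nov 17 2031.
December 2031: Dec 17 2031.
Next: January 2032 → Jan 17 2032.
Next: February 2032 → Feb 17 2032.

Feb 17 2032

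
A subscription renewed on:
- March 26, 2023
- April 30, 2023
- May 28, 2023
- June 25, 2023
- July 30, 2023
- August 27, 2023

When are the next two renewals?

September 24, 2023; October 29, 2023

Every date is a Sunday; gaps 35, 28, 28, 35, 28 days.
Each is the last Sunday of its month (at least one falls on the 29th or later, ruling out '4th Sunday').
Last Sunday of September 2023: September 24, 2023.
Last Sunday of October 2023: October 29, 2023.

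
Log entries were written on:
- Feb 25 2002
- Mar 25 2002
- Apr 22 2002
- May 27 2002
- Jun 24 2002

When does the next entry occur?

Jul 22 2002

All dates are Mondays, 28, 28, 35, 28 days apart.
Specifically, the 4th Monday of each month.
July 2002 — 4th Monday is Jul 22 2002.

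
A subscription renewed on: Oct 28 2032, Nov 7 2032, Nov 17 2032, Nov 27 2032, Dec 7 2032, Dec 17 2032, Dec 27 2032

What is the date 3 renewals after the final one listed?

Jan 26 2033

Gaps between consecutive events: 10, 10, 10, 10, 10, 10 days — a constant 10-day interval.
Dec 27 2032 + 10 days = Jan 6 2033.
Jan 6 2033 + 10 days = Jan 16 2033.
Jan 16 2033 + 10 days = Jan 26 2033.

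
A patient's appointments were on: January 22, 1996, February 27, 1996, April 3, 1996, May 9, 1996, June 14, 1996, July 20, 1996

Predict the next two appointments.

August 25, 1996; September 30, 1996

Every event comes 36 days after the last (36, 36, 36, 36, 36).
July 20, 1996 + 36 days = August 25, 1996.
August 25, 1996 + 36 days = September 30, 1996.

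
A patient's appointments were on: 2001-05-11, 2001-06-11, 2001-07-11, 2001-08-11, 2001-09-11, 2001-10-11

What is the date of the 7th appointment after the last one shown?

2002-05-11

The day-of-month is always 11 (31, 30, 31, 31, 30 days between events).
So this recurs on the 11th of each month.
Next: November 2001 → 2001-11-11.
December 2001: 2001-12-11.
January 2002: 2002-01-11.
February 2002: 2002-02-11.
March 2002: 2002-03-11.
April 2002: 2002-04-11.
May 2002: 2002-05-11.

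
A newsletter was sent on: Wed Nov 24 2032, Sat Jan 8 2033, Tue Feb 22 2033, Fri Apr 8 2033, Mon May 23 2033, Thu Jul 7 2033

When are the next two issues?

The spacing is 45, 45, 45, 45, 45 days — always 45 days.
Thu Jul 7 2033 + 45 days = Sun Aug 21 2033.
Sun Aug 21 2033 + 45 days = Wed Oct 5 2033.

Sun Aug 21 2033, Wed Oct 5 2033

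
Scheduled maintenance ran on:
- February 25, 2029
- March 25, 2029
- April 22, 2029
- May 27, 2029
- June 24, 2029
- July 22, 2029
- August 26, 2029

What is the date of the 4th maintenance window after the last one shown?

December 23, 2029

Gaps: 28, 28, 35, 28, 28, 35 days — a mix of 28 and 35. Every date is a Sunday.
Each is the 4th Sunday of its month.
September 2029 — 4th Sunday is September 23, 2029.
October 2029 — 4th Sunday is October 28, 2029.
4th Sunday of November 2029: November 25, 2029.
December 2029 — 4th Sunday is December 23, 2029.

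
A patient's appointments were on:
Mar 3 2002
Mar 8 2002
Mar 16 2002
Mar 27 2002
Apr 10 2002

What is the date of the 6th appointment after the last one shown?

The spacing grows by 3 each time: 5, 8, 11, 14 days.
Next gap: 17 days. Apr 10 2002 + 17 days = Apr 27 2002.
Next gap: 20 days. Apr 27 2002 + 20 days = May 17 2002.
Next gap: 23 days. May 17 2002 + 23 days = Jun 9 2002.
Next gap: 26 days. Jun 9 2002 + 26 days = Jul 5 2002.
Next gap: 29 days. Jul 5 2002 + 29 days = Aug 3 2002.
Next gap: 32 days. Aug 3 2002 + 32 days = Sep 4 2002.

Sep 4 2002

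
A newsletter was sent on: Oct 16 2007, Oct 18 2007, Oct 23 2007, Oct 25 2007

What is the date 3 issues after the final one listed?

Nov 6 2007

Gaps: 2, 5, 2 days — not constant, but cyclic with period 2.
The events fall on every Tuesday and Thursday.
Next Tuesday: Oct 30 2007.
The following Thursday is Nov 1 2007.
Next Tuesday: Nov 6 2007.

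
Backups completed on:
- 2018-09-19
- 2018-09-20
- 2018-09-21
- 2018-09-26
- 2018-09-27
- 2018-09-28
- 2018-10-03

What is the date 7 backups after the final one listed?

The gap pattern 1, 1, 5, 1, 1, 5 repeats every 3 events.
These are the Wednesdays, Thursdays and Fridays of each week.
The following Thursday is 2018-10-04.
Next Friday: 2018-10-05.
The following Wednesday is 2018-10-10.
The following Thursday is 2018-10-11.
Next Friday: 2018-10-12.
The following Wednesday is 2018-10-17.
The following Thursday is 2018-10-18.

2018-10-18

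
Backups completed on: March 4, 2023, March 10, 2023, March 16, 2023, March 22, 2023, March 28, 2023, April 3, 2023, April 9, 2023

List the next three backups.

Gaps between consecutive events: 6, 6, 6, 6, 6, 6 days — a constant 6-day interval.
April 9, 2023 + 6 days = April 15, 2023.
April 15, 2023 + 6 days = April 21, 2023.
April 21, 2023 + 6 days = April 27, 2023.

April 15, 2023; April 21, 2023; April 27, 2023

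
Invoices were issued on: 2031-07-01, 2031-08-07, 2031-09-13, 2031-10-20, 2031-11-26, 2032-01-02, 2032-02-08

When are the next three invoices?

Gaps between consecutive events: 37, 37, 37, 37, 37, 37 days — a constant 37-day interval.
2032-02-08 + 37 days = 2032-03-16.
2032-03-16 + 37 days = 2032-04-22.
2032-04-22 + 37 days = 2032-05-29.

2032-03-16, 2032-04-22, 2032-05-29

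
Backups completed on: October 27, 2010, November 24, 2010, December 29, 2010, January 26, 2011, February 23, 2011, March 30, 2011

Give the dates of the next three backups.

Every date is a Wednesday; gaps 28, 35, 28, 28, 35 days.
Each is the last Wednesday of its month (at least one falls on the 29th or later, ruling out '4th Wednesday').
Last Wednesday of April 2011: April 27, 2011.
Last Wednesday of May 2011: May 25, 2011.
Last Wednesday of June 2011: June 29, 2011.

April 27, 2011; May 25, 2011; June 29, 2011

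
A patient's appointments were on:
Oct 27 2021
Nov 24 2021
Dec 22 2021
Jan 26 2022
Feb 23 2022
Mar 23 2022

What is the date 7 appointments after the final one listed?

Oct 26 2022

All dates are Wednesdays, 28, 28, 35, 28, 28 days apart.
Specifically, the 4th Wednesday of each month.
April 2022 — 4th Wednesday is Apr 27 2022.
May 2022 — 4th Wednesday is May 25 2022.
June 2022 — 4th Wednesday is Jun 22 2022.
July 2022 — 4th Wednesday is Jul 27 2022.
August 2022 — 4th Wednesday is Aug 24 2022.
4th Wednesday of September 2022: Sep 28 2022.
October 2022 — 4th Wednesday is Oct 26 2022.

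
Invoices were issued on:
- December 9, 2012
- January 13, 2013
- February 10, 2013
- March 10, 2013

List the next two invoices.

All dates are Sundays, 35, 28, 28 days apart.
Specifically, the 2nd Sunday of each month.
April 2013 — 2nd Sunday is April 14, 2013.
May 2013 — 2nd Sunday is May 12, 2013.

April 14, 2013; May 12, 2013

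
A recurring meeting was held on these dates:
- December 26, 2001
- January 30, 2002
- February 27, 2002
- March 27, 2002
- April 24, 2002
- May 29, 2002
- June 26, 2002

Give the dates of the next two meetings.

These are Wednesdays with 35, 28, 28, 28, 35, 28-day gaps.
Each is the final Wednesday of its month — January 30, 2002 is past the 28th, so '4th Wednesday' doesn't fit.
Last Wednesday of July 2002: July 31, 2002.
August 2002 ends with Wednesday August 28, 2002.

July 31, 2002; August 28, 2002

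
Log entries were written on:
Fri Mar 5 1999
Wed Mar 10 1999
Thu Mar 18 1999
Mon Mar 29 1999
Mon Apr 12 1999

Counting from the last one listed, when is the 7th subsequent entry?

Mon Oct 11 1999

Gaps: 5, 8, 11, 14 days — each gap is 3 larger than the previous one.
Next gap: 17 days. Mon Apr 12 1999 + 17 days = Thu Apr 29 1999.
Next gap: 20 days. Thu Apr 29 1999 + 20 days = Wed May 19 1999.
Next gap: 23 days. Wed May 19 1999 + 23 days = Fri Jun 11 1999.
Next gap: 26 days. Fri Jun 11 1999 + 26 days = Wed Jul 7 1999.
Next gap: 29 days. Wed Jul 7 1999 + 29 days = Thu Aug 5 1999.
Next gap: 32 days. Thu Aug 5 1999 + 32 days = Mon Sep 6 1999.
Next gap: 35 days. Mon Sep 6 1999 + 35 days = Mon Oct 11 1999.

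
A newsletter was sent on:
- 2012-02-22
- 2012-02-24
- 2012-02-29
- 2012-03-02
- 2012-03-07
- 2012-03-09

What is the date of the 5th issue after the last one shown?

The gap pattern 2, 5, 2, 5, 2 repeats every 2 events.
These are the Wednesdays and Fridays of each week.
The following Wednesday is 2012-03-14.
The following Friday is 2012-03-16.
The following Wednesday is 2012-03-21.
The following Friday is 2012-03-23.
Next Wednesday: 2012-03-28.

2012-03-28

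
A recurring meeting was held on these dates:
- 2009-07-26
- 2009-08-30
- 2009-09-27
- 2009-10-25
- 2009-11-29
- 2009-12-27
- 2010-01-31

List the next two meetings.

All Sundays; the gaps (35, 28, 28, 35, 28, 35) vary with month length.
This is the last Sunday of each month.
February 2010 ends with Sunday 2010-02-28.
March 2010 ends with Sunday 2010-03-28.

2010-02-28, 2010-03-28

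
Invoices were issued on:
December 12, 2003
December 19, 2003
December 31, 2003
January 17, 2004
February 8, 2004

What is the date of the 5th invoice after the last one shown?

Intervals are 7, 12, 17, 22 days — an arithmetic progression with common difference 5.
Next gap: 27 days. February 8, 2004 + 27 days = March 6, 2004.
Next gap: 32 days. March 6, 2004 + 32 days = April 7, 2004.
Next gap: 37 days. April 7, 2004 + 37 days = May 14, 2004.
Next gap: 42 days. May 14, 2004 + 42 days = June 25, 2004.
Next gap: 47 days. June 25, 2004 + 47 days = August 11, 2004.

August 11, 2004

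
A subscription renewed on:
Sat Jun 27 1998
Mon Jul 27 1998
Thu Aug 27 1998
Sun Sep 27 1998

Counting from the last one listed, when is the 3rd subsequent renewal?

Sun Dec 27 1998

Gaps: 30, 31, 31 days — not constant. Every event is on the 27th of the month.
Pattern: the 27th of each month.
Next: October 1998 → Tue Oct 27 1998.
November 1998: Fri Nov 27 1998.
December 1998: Sun Dec 27 1998.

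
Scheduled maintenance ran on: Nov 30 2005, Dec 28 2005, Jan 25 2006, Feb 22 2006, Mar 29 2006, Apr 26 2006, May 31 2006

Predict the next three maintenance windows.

All Wednesdays; the gaps (28, 28, 28, 35, 28, 35) vary with month length.
This is the last Wednesday of each month.
Last Wednesday of June 2006: Jun 28 2006.
July 2006 ends with Wednesday Jul 26 2006.
Last Wednesday of August 2006: Aug 30 2006.

Jun 28 2006, Jul 26 2006, Aug 30 2006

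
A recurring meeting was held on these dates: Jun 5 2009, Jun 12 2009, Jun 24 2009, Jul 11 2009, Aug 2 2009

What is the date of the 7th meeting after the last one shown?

May 23 2010

The spacing grows by 5 each time: 7, 12, 17, 22 days.
Next gap: 27 days. Aug 2 2009 + 27 days = Aug 29 2009.
Next gap: 32 days. Aug 29 2009 + 32 days = Sep 30 2009.
Next gap: 37 days. Sep 30 2009 + 37 days = Nov 6 2009.
Next gap: 42 days. Nov 6 2009 + 42 days = Dec 18 2009.
Next gap: 47 days. Dec 18 2009 + 47 days = Feb 3 2010.
Next gap: 52 days. Feb 3 2010 + 52 days = Mar 27 2010.
Next gap: 57 days. Mar 27 2010 + 57 days = May 23 2010.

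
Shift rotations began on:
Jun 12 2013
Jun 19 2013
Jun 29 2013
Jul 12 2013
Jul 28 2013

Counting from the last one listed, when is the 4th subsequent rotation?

Oct 30 2013

Gaps: 7, 10, 13, 16 days — each gap is 3 larger than the previous one.
Next gap: 19 days. Jul 28 2013 + 19 days = Aug 16 2013.
Next gap: 22 days. Aug 16 2013 + 22 days = Sep 7 2013.
Next gap: 25 days. Sep 7 2013 + 25 days = Oct 2 2013.
Next gap: 28 days. Oct 2 2013 + 28 days = Oct 30 2013.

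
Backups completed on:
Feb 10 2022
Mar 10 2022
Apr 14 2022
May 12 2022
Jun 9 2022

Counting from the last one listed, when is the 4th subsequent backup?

All dates are Thursdays, 28, 35, 28, 28 days apart.
Specifically, the 2nd Thursday of each month.
July 2022 — 2nd Thursday is Jul 14 2022.
2nd Thursday of August 2022: Aug 11 2022.
September 2022 — 2nd Thursday is Sep 8 2022.
October 2022 — 2nd Thursday is Oct 13 2022.

Oct 13 2022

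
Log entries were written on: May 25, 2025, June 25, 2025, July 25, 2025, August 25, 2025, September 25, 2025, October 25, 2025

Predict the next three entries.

Each date is the 25th; the gaps (31, 30, 31, 31, 30) track the month lengths.
The rule is the 25th of each month.
November 2025: November 25, 2025.
Next: December 2025 → December 25, 2025.
January 2026: January 25, 2026.

November 25, 2025; December 25, 2025; January 25, 2026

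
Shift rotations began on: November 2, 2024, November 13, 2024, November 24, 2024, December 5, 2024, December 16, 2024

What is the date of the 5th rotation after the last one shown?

February 9, 2025

Every event comes 11 days after the last (11, 11, 11, 11).
December 16, 2024 + 11 days = December 27, 2024.
December 27, 2024 + 11 days = January 7, 2025.
January 7, 2025 + 11 days = January 18, 2025.
January 18, 2025 + 11 days = January 29, 2025.
January 29, 2025 + 11 days = February 9, 2025.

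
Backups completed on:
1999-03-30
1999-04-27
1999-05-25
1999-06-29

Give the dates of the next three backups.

These are Tuesdays with 28, 28, 35-day gaps.
Each is the final Tuesday of its month — 1999-03-30 is past the 28th, so '4th Tuesday' doesn't fit.
Last Tuesday of July 1999: 1999-07-27.
August 1999 ends with Tuesday 1999-08-31.
Last Tuesday of September 1999: 1999-09-28.

1999-07-27, 1999-08-31, 1999-09-28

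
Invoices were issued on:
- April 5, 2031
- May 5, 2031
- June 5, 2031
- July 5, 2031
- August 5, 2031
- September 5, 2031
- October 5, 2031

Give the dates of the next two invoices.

Each date is the 5th; the gaps (30, 31, 30, 31, 31, 30) track the month lengths.
The rule is the 5th of each month.
Next: November 2031 → November 5, 2031.
Next: December 2031 → December 5, 2031.

November 5, 2031; December 5, 2031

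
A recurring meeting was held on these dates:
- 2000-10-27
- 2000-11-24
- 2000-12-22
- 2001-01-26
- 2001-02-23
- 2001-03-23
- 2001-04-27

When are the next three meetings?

All dates are Fridays, 28, 28, 35, 28, 28, 35 days apart.
Specifically, the 4th Friday of each month.
4th Friday of May 2001: 2001-05-25.
June 2001 — 4th Friday is 2001-06-22.
4th Friday of July 2001: 2001-07-27.

2001-05-25, 2001-06-22, 2001-07-27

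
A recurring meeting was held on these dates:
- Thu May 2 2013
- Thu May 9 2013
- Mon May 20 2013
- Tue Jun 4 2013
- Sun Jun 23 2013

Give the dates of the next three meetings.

The spacing grows by 4 each time: 7, 11, 15, 19 days.
Next gap: 23 days. Sun Jun 23 2013 + 23 days = Tue Jul 16 2013.
Next gap: 27 days. Tue Jul 16 2013 + 27 days = Mon Aug 12 2013.
Next gap: 31 days. Mon Aug 12 2013 + 31 days = Thu Sep 12 2013.

Tue Jul 16 2013, Mon Aug 12 2013, Thu Sep 12 2013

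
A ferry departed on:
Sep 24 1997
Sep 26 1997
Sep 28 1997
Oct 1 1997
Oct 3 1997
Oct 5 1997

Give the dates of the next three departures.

Gaps: 2, 2, 3, 2, 2 days — not constant, but cyclic with period 3.
The events fall on every Wednesday, Friday and Sunday.
Next Wednesday: Oct 8 1997.
The following Friday is Oct 10 1997.
Next Sunday: Oct 12 1997.

Oct 8 1997, Oct 10 1997, Oct 12 1997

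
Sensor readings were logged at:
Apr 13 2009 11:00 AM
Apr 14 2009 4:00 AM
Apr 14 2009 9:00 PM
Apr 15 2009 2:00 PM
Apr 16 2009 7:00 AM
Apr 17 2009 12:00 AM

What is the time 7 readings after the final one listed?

The interval is a steady 17 hours (17, 17, 17, 17, 17).
Apr 17 2009 12:00 AM + 17 h = Apr 17 2009 5:00 PM.
Apr 17 2009 5:00 PM + 17 h = Apr 18 2009 10:00 AM.
Apr 18 2009 10:00 AM + 17 h = Apr 19 2009 3:00 AM.
Apr 19 2009 3:00 AM + 17 h = Apr 19 2009 8:00 PM.
Apr 19 2009 8:00 PM + 17 h = Apr 20 2009 1:00 PM.
Apr 20 2009 1:00 PM + 17 h = Apr 21 2009 6:00 AM.
Apr 21 2009 6:00 AM + 17 h = Apr 21 2009 11:00 PM.

Apr 21 2009 11:00 PM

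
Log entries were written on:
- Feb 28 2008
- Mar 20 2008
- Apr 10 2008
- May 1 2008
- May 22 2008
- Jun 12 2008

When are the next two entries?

Gaps between consecutive events: 21, 21, 21, 21, 21 days — a constant 21-day interval.
Jun 12 2008 + 21 days = Jul 3 2008.
Jul 3 2008 + 21 days = Jul 24 2008.

Jul 3 2008, Jul 24 2008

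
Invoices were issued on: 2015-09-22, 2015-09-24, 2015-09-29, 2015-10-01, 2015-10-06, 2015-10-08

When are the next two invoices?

Every event lands on a Tuesday or Thursday (gaps cycle 2, 5, 2, 5, 2).
So the schedule is: every Tuesday and Thursday.
Next Tuesday: 2015-10-13.
Next Thursday: 2015-10-15.

2015-10-13, 2015-10-15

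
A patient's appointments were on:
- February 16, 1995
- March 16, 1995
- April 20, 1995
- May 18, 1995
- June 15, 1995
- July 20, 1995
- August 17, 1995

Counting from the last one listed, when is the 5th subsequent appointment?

These are Thursdays at 28- or 35-day spacing (28, 35, 28, 28, 35, 28).
The pattern: 3rd Thursday of the month.
September 1995 — 3rd Thursday is September 21, 1995.
3rd Thursday of October 1995: October 19, 1995.
3rd Thursday of November 1995: November 16, 1995.
3rd Thursday of December 1995: December 21, 1995.
January 1996 — 3rd Thursday is January 18, 1996.

January 18, 1996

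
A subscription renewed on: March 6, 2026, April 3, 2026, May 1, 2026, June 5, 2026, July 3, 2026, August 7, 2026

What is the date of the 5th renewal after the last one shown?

January 1, 2027

These are Fridays at 28- or 35-day spacing (28, 28, 35, 28, 35).
The pattern: 1st Friday of the month.
1st Friday of September 2026: September 4, 2026.
1st Friday of October 2026: October 2, 2026.
November 2026 — 1st Friday is November 6, 2026.
December 2026 — 1st Friday is December 4, 2026.
January 2027 — 1st Friday is January 1, 2027.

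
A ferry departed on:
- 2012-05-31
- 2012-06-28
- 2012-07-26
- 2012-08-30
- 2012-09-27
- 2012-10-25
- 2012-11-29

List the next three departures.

2012-12-27, 2013-01-31, 2013-02-28

All Thursdays; the gaps (28, 28, 35, 28, 28, 35) vary with month length.
This is the last Thursday of each month.
December 2012 ends with Thursday 2012-12-27.
January 2013 ends with Thursday 2013-01-31.
Last Thursday of February 2013: 2013-02-28.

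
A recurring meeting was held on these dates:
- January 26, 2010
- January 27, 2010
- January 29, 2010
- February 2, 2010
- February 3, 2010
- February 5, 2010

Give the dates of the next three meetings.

Every event lands on a Tuesday or Wednesday or Friday (gaps cycle 1, 2, 4, 1, 2).
So the schedule is: every Tuesday, Wednesday and Friday.
Next Tuesday: February 9, 2010.
Next Wednesday: February 10, 2010.
The following Friday is February 12, 2010.

February 9, 2010; February 10, 2010; February 12, 2010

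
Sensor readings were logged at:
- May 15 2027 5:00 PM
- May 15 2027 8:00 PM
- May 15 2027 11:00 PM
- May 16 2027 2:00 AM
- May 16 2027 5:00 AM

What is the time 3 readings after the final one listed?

Gaps: 3, 3, 3, 3 hours — each event is 3 hours after the previous one.
May 16 2027 5:00 AM + 3 h = May 16 2027 8:00 AM.
May 16 2027 8:00 AM + 3 h = May 16 2027 11:00 AM.
May 16 2027 11:00 AM + 3 h = May 16 2027 2:00 PM.

May 16 2027 2:00 PM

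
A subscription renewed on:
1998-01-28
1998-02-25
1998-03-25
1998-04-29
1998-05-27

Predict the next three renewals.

All Wednesdays; the gaps (28, 28, 35, 28) vary with month length.
This is the last Wednesday of each month.
Last Wednesday of June 1998: 1998-06-24.
July 1998 ends with Wednesday 1998-07-29.
Last Wednesday of August 1998: 1998-08-26.

1998-06-24, 1998-07-29, 1998-08-26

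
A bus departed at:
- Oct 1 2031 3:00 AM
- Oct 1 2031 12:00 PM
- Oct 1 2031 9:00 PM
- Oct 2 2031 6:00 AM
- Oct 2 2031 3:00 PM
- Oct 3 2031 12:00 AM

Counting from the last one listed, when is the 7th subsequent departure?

Oct 5 2031 3:00 PM

Spacing: 9, 9, 9, 9, 9 h — constant 9 h.
Oct 3 2031 12:00 AM + 9 h = Oct 3 2031 9:00 AM.
Oct 3 2031 9:00 AM + 9 h = Oct 3 2031 6:00 PM.
Oct 3 2031 6:00 PM + 9 h = Oct 4 2031 3:00 AM.
Oct 4 2031 3:00 AM + 9 h = Oct 4 2031 12:00 PM.
Oct 4 2031 12:00 PM + 9 h = Oct 4 2031 9:00 PM.
Oct 4 2031 9:00 PM + 9 h = Oct 5 2031 6:00 AM.
Oct 5 2031 6:00 AM + 9 h = Oct 5 2031 3:00 PM.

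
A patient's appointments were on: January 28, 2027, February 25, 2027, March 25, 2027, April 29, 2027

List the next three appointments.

All Thursdays; the gaps (28, 28, 35) vary with month length.
This is the last Thursday of each month.
May 2027 ends with Thursday May 27, 2027.
Last Thursday of June 2027: June 24, 2027.
Last Thursday of July 2027: July 29, 2027.

May 27, 2027; June 24, 2027; July 29, 2027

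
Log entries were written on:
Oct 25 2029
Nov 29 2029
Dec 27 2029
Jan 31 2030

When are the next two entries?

All Thursdays; the gaps (35, 28, 35) vary with month length.
This is the last Thursday of each month.
February 2030 ends with Thursday Feb 28 2030.
Last Thursday of March 2030: Mar 28 2030.

Feb 28 2030, Mar 28 2030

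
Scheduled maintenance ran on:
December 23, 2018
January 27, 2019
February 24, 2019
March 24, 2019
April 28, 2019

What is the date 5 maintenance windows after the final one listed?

Gaps: 35, 28, 28, 35 days — a mix of 28 and 35. Every date is a Sunday.
Each is the 4th Sunday of its month.
4th Sunday of May 2019: May 26, 2019.
June 2019 — 4th Sunday is June 23, 2019.
July 2019 — 4th Sunday is July 28, 2019.
4th Sunday of August 2019: August 25, 2019.
September 2019 — 4th Sunday is September 22, 2019.

September 22, 2019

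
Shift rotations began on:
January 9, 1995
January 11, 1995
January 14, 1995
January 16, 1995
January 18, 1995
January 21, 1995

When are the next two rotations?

January 23, 1995; January 25, 1995

Gaps: 2, 3, 2, 2, 3 days — not constant, but cyclic with period 3.
The events fall on every Monday, Wednesday and Saturday.
Next Monday: January 23, 1995.
Next Wednesday: January 25, 1995.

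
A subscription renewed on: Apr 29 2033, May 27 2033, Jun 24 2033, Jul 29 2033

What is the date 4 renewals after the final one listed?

Nov 25 2033

Every date is a Friday; gaps 28, 28, 35 days.
Each is the last Friday of its month (at least one falls on the 29th or later, ruling out '4th Friday').
Last Friday of August 2033: Aug 26 2033.
Last Friday of September 2033: Sep 30 2033.
Last Friday of October 2033: Oct 28 2033.
November 2033 ends with Friday Nov 25 2033.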